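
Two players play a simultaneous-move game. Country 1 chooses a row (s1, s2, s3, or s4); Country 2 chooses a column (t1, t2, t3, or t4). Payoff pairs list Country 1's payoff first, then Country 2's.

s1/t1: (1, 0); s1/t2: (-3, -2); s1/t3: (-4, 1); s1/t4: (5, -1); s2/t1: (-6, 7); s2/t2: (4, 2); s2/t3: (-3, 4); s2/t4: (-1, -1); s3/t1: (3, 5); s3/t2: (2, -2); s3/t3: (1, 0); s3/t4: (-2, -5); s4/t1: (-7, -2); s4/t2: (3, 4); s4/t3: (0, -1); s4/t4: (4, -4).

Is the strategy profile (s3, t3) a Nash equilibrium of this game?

No

Holding Country 2 at t3: Country 1 gets 1 from s3, versus -4 from s1, -3 from s2, 0 from s4. No profitable deviation for Country 1.
Holding Country 1 at s3: Country 2 gets 0 from t3 but could get 5 by switching to t1. Country 2 has a profitable deviation.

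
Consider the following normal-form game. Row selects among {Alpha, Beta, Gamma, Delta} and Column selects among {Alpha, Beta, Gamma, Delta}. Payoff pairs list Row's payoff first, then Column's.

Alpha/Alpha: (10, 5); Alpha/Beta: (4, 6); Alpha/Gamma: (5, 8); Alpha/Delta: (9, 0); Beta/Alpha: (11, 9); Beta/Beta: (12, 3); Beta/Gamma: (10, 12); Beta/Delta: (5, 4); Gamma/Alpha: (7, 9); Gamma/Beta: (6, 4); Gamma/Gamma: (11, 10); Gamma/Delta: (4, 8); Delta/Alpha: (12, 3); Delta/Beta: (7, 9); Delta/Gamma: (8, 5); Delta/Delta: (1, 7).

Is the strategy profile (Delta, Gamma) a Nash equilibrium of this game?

Holding Column at Gamma: Row gets 8 from Delta but could get 11 by switching to Gamma. Row has a profitable deviation.

No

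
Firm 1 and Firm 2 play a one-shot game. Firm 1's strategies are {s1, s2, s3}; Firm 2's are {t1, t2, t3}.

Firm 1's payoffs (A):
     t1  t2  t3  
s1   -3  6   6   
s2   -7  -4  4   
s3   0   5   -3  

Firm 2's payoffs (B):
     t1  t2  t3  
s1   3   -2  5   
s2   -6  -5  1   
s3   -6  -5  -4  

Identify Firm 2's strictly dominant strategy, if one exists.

Check whether one of Firm 2's strategies beats all alternatives regardless of what the opponent does.
t3 strictly dominates: vs s1: 5 > each of {3, -2}; vs s2: 1 > each of {-6, -5}; vs s3: -4 > each of {-6, -5}.

t3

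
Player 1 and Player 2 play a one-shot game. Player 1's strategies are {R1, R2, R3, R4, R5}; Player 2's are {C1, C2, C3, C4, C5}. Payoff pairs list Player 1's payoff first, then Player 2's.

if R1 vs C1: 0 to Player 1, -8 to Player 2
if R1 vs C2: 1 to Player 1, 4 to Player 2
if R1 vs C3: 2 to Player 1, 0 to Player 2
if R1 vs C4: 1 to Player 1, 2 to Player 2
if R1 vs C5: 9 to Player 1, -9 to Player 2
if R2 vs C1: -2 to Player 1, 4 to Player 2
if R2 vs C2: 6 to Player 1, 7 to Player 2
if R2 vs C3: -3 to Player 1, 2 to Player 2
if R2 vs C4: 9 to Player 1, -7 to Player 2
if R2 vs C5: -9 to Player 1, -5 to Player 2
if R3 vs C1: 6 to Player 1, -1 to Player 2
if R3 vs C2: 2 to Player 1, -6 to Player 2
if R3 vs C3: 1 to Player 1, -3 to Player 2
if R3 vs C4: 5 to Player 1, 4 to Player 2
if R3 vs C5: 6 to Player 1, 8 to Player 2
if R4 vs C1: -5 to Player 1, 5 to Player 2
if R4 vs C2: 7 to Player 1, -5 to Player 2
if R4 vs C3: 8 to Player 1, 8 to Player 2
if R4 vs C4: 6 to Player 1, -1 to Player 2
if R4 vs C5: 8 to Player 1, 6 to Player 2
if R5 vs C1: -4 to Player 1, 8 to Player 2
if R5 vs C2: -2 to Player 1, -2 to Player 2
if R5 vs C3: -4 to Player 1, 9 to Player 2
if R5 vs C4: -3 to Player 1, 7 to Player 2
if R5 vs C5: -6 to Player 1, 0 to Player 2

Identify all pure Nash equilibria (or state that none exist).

Check mutual best responses: a cell is a NE iff neither player can gain by unilaterally deviating.
Player 1's best responses — vs C1: R3 (payoff 6); vs C2: R4 (payoff 7); vs C3: R4 (payoff 8); vs C4: R2 (payoff 9); vs C5: R1 (payoff 9).
Player 2's best responses — vs R1: C2 (payoff 4); vs R2: C2 (payoff 7); vs R3: C5 (payoff 8); vs R4: C3 (payoff 8); vs R5: C3 (payoff 9).
The only mutual best response is (R4, C3); neither player gains by switching there.

(R4, C3)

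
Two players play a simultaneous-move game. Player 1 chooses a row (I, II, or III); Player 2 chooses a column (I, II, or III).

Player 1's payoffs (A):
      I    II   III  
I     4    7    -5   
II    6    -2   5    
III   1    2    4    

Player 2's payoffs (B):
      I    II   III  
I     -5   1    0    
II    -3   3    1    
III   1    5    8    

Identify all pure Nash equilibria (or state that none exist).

A profile is a Nash equilibrium when each player is best-responding to the other.
Player 1's best responses — vs I: II (payoff 6); vs II: I (payoff 7); vs III: II (payoff 5).
Player 2's best responses — vs I: II (payoff 1); vs II: II (payoff 3); vs III: III (payoff 8).
The only mutual best response is (I, II); neither player gains by switching there.

(I, II)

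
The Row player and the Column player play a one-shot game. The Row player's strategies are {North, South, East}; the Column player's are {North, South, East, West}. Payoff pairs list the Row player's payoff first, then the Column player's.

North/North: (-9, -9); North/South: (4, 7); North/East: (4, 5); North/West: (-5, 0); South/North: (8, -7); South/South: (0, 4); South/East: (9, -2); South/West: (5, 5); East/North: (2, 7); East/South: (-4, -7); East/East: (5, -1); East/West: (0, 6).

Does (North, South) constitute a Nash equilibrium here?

Yes

Holding the Column player at South: the Row player gets 4 from North, versus 0 from South, -4 from East. No profitable deviation for the Row player.
Holding the Row player at North: the Column player gets 7 from South, versus -9 from North, 5 from East, 0 from West. No profitable deviation for the Column player either.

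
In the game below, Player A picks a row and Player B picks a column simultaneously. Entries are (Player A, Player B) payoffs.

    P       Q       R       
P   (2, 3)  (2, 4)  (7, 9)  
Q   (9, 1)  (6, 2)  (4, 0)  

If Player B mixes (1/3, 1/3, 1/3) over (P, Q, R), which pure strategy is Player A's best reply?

Q

Compute Player A's expected payoff from each pure strategy against the given mix.
P: (1/3)·2 + (1/3)·2 + (1/3)·7 = 11/3
Q: (1/3)·9 + (1/3)·6 + (1/3)·4 = 19/3
Highest expected payoff is 19/3, from Q.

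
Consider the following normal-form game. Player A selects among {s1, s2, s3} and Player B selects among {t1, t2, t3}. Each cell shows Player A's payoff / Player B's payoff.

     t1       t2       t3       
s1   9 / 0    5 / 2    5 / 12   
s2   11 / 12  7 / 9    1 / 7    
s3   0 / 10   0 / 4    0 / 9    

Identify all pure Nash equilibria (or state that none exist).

Check mutual best responses: a cell is a NE iff neither player can gain by unilaterally deviating.
Player A's best responses — vs t1: s2 (payoff 11); vs t2: s2 (payoff 7); vs t3: s1 (payoff 5).
Player B's best responses — vs s1: t3 (payoff 12); vs s2: t1 (payoff 12); vs s3: t1 (payoff 10).
Mutual best responses occur at (s1, t3) and (s2, t1); at each, neither player gains by switching.

(s1, t3) and (s2, t1)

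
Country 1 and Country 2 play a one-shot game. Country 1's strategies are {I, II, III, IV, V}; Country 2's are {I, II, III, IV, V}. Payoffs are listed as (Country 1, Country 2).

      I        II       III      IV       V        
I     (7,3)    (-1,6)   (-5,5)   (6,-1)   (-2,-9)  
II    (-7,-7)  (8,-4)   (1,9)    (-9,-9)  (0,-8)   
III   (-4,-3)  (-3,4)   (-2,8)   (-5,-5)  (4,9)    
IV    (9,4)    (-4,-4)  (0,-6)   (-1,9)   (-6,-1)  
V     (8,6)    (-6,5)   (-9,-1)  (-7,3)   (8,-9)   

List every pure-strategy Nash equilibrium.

(II, III)

Check mutual best responses: a cell is a NE iff neither player can gain by unilaterally deviating.
Country 1's best responses — vs I: IV (payoff 9); vs II: II (payoff 8); vs III: II (payoff 1); vs IV: I (payoff 6); vs V: V (payoff 8).
Country 2's best responses — vs I: II (payoff 6); vs II: III (payoff 9); vs III: V (payoff 9); vs IV: IV (payoff 9); vs V: I (payoff 6).
The only mutual best response is (II, III); neither player gains by switching there.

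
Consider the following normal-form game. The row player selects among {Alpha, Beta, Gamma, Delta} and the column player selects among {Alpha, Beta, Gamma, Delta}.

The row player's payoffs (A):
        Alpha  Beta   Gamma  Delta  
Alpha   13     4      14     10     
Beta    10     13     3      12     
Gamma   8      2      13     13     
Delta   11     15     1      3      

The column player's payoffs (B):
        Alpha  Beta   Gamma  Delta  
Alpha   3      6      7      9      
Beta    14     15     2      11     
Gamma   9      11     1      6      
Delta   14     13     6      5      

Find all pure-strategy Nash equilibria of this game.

A profile is a Nash equilibrium when each player is best-responding to the other.
The row player's best responses — vs Alpha: Alpha (payoff 13); vs Beta: Delta (payoff 15); vs Gamma: Alpha (payoff 14); vs Delta: Gamma (payoff 13).
The column player's best responses — vs Alpha: Delta (payoff 9); vs Beta: Beta (payoff 15); vs Gamma: Beta (payoff 11); vs Delta: Alpha (payoff 14).
No cell has both players best-responding. For instance, the row player's best reply to Delta is Gamma, but against Gamma the column player prefers Beta over Delta.

There is no pure-strategy Nash equilibrium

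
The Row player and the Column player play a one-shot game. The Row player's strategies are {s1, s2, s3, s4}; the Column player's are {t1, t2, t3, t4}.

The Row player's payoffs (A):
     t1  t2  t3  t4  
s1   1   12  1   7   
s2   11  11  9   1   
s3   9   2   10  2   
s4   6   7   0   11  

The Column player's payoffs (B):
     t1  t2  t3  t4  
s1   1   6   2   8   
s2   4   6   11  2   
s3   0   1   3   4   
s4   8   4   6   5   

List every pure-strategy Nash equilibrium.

There is no pure-strategy Nash equilibrium

Check mutual best responses: a cell is a NE iff neither player can gain by unilaterally deviating.
The Row player's best responses — vs t1: s2 (payoff 11); vs t2: s1 (payoff 12); vs t3: s3 (payoff 10); vs t4: s4 (payoff 11).
The Column player's best responses — vs s1: t4 (payoff 8); vs s2: t3 (payoff 11); vs s3: t4 (payoff 4); vs s4: t1 (payoff 8).
No cell has both players best-responding. For instance, the Row player's best reply to t2 is s1, but against s1 the Column player prefers t4 over t2.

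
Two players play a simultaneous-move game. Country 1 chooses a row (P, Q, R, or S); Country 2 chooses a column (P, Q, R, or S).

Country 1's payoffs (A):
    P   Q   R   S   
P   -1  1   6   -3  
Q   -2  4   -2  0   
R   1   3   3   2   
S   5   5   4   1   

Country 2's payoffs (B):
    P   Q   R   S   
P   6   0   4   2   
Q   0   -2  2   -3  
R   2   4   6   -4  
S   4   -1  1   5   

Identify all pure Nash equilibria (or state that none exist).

No pure-strategy Nash equilibrium

Find each player's best response to every opponent strategy; NE are the intersections.
Country 1's best responses — vs P: S (payoff 5); vs Q: S (payoff 5); vs R: P (payoff 6); vs S: R (payoff 2).
Country 2's best responses — vs P: P (payoff 6); vs Q: R (payoff 2); vs R: R (payoff 6); vs S: S (payoff 5).
No cell has both players best-responding. For instance, Country 1's best reply to P is S, but against S Country 2 prefers S over P.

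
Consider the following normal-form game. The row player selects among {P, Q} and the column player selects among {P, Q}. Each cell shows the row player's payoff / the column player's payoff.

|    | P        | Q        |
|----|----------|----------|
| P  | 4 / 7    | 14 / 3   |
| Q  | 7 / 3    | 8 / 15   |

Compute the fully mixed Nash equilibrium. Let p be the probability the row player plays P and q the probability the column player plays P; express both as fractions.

In a mixed NE each player is indifferent between their pure strategies, so the opponent's mix sets the indifference.
The column player indifferent between P and Q: p·7 + (1−p)·3 = p·3 + (1−p)·15 ⟹ 3 + 4p = 15 + (-12)p ⟹ p = 3/4.
The row player indifferent between P and Q: q·4 + (1−q)·14 = q·7 + (1−q)·8 ⟹ 14 + (-10)q = 8 + (-1)q ⟹ q = 2/3.

p = 3/4, q = 2/3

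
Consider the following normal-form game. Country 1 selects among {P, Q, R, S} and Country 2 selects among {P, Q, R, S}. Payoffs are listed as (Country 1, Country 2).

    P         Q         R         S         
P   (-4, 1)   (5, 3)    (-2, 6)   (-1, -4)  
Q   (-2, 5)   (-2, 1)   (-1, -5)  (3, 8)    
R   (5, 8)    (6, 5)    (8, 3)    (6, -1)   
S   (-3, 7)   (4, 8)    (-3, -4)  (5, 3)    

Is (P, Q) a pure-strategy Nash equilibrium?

No

Holding Country 2 at Q: Country 1 gets 5 from P but could get 6 by switching to R. Country 1 has a profitable deviation.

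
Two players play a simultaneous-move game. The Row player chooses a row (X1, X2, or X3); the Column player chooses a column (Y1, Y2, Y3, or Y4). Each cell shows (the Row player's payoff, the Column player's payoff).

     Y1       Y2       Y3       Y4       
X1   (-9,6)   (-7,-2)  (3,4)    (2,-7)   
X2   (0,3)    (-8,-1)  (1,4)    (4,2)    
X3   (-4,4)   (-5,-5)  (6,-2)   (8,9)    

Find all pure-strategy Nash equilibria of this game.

A profile is a Nash equilibrium when each player is best-responding to the other.
The Row player's best responses — vs Y1: X2 (payoff 0); vs Y2: X3 (payoff -5); vs Y3: X3 (payoff 6); vs Y4: X3 (payoff 8).
The Column player's best responses — vs X1: Y1 (payoff 6); vs X2: Y3 (payoff 4); vs X3: Y4 (payoff 9).
The only mutual best response is (X3, Y4); neither player gains by switching there.

(X3, Y4)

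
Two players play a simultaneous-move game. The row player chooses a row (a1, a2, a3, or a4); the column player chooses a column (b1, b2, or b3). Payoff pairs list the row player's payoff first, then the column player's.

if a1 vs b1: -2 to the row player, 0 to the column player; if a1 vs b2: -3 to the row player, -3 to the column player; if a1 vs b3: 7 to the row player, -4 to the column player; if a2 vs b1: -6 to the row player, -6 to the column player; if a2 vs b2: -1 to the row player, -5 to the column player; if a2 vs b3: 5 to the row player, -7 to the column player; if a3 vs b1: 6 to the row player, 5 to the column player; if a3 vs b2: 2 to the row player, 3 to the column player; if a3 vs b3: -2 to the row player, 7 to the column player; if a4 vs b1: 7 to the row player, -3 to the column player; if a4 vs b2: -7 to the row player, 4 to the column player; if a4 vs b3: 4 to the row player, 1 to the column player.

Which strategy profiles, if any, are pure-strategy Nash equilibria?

There is no pure-strategy Nash equilibrium

Find each player's best response to every opponent strategy; NE are the intersections.
The row player's best responses — vs b1: a4 (payoff 7); vs b2: a3 (payoff 2); vs b3: a1 (payoff 7).
The column player's best responses — vs a1: b1 (payoff 0); vs a2: b2 (payoff -5); vs a3: b3 (payoff 7); vs a4: b2 (payoff 4).
No cell has both players best-responding. For instance, the row player's best reply to b3 is a1, but against a1 the column player prefers b1 over b3.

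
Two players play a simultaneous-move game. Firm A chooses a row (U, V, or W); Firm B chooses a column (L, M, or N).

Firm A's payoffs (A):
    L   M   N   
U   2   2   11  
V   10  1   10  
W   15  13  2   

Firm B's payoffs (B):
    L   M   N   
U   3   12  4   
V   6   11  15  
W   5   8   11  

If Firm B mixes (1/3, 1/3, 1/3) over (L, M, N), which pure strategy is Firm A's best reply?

W

Compute Firm A's expected payoff from each pure strategy against the given mix.
U: (1/3)·2 + (1/3)·2 + (1/3)·11 = 5
V: (1/3)·10 + (1/3)·1 + (1/3)·10 = 7
W: (1/3)·15 + (1/3)·13 + (1/3)·2 = 10
Highest expected payoff is 10, from W.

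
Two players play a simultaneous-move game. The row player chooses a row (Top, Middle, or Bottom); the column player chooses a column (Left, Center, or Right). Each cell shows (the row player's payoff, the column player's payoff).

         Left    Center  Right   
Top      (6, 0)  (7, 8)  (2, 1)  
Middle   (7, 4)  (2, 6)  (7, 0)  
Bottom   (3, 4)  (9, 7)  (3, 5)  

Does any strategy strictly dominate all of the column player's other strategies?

Check whether one of the column player's strategies beats all alternatives regardless of what the opponent does.
Center strictly dominates: vs Top: 8 > each of {0, 1}; vs Middle: 6 > each of {4, 0}; vs Bottom: 7 > each of {4, 5}.

Center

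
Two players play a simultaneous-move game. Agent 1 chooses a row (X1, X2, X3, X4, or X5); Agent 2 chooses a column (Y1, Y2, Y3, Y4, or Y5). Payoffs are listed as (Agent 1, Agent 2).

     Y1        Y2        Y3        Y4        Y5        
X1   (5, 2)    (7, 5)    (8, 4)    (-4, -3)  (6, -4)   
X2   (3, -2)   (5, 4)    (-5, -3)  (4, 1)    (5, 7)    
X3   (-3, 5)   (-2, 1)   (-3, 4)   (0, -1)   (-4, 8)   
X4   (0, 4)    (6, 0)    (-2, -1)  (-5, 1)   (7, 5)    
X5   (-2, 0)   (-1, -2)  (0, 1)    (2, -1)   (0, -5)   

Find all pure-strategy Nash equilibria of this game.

Check mutual best responses: a cell is a NE iff neither player can gain by unilaterally deviating.
Agent 1's best responses — vs Y1: X1 (payoff 5); vs Y2: X1 (payoff 7); vs Y3: X1 (payoff 8); vs Y4: X2 (payoff 4); vs Y5: X4 (payoff 7).
Agent 2's best responses — vs X1: Y2 (payoff 5); vs X2: Y5 (payoff 7); vs X3: Y5 (payoff 8); vs X4: Y5 (payoff 5); vs X5: Y3 (payoff 1).
Mutual best responses occur at (X1, Y2) and (X4, Y5); at each, neither player gains by switching.

(X1, Y2) and (X4, Y5)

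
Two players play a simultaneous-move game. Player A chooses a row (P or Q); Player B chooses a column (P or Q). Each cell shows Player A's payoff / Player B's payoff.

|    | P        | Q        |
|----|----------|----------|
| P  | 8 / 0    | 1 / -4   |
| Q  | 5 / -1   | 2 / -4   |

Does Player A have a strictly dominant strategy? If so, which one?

Check whether one of Player A's strategies beats all alternatives regardless of what the opponent does.
P is not dominant: against Q, Q gives 2 > 1.
Q is not dominant: against P, P gives 8 > 5.
No single strategy is best against every opponent action.

None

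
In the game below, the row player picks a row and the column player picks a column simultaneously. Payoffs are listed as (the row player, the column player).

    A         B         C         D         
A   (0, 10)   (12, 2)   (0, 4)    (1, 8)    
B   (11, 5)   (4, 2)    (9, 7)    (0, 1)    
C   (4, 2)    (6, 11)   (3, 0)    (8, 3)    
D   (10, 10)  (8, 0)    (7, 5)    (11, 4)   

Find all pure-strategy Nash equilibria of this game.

Find each player's best response to every opponent strategy; NE are the intersections.
The row player's best responses — vs A: B (payoff 11); vs B: A (payoff 12); vs C: B (payoff 9); vs D: D (payoff 11).
The column player's best responses — vs A: A (payoff 10); vs B: C (payoff 7); vs C: B (payoff 11); vs D: A (payoff 10).
The only mutual best response is (B, C); neither player gains by switching there.

(B, C)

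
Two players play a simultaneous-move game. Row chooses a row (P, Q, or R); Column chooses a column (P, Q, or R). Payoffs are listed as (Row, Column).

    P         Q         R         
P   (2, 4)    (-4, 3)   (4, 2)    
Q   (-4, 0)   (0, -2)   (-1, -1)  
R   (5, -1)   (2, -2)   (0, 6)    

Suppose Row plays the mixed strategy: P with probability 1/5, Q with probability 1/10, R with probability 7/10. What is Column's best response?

R

Column's best reply maximizes expected payoff against the mix.
P: (1/5)·4 + (1/10)·0 + (7/10)·(-1) = 1/10
Q: (1/5)·3 + (1/10)·(-2) + (7/10)·(-2) = -1
R: (1/5)·2 + (1/10)·(-1) + (7/10)·6 = 9/2
Highest expected payoff is 9/2, from R.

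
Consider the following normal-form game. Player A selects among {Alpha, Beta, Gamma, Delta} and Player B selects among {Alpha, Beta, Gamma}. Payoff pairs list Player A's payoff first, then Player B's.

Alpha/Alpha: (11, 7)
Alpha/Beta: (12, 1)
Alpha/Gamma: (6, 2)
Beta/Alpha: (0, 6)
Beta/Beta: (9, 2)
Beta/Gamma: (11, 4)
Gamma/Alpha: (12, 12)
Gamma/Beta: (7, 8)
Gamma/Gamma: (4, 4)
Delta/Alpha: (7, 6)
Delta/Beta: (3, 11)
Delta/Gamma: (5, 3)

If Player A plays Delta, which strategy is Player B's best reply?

With Player A fixed at Delta, Player B's payoffs are: Alpha → 6, Beta → 11, Gamma → 3.
The maximum is 11, achieved by Beta.

Beta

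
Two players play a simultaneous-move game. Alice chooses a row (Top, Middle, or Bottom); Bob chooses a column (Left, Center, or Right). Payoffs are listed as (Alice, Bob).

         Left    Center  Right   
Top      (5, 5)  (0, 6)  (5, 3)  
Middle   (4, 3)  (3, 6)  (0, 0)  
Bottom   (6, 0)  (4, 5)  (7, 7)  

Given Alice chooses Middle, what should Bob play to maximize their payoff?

With Alice fixed at Middle, Bob's payoffs are: Left → 3, Center → 6, Right → 0.
The maximum is 6, achieved by Center.

Center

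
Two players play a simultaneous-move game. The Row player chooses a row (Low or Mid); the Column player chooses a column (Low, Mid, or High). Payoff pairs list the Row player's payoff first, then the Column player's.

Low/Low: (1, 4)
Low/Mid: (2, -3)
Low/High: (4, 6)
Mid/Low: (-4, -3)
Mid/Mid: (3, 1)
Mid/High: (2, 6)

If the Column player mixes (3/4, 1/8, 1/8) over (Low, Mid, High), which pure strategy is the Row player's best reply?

The Row player's best reply maximizes expected payoff against the mix.
Low: (3/4)·1 + (1/8)·2 + (1/8)·4 = 3/2
Mid: (3/4)·(-4) + (1/8)·3 + (1/8)·2 = -19/8
Highest expected payoff is 3/2, from Low.

Low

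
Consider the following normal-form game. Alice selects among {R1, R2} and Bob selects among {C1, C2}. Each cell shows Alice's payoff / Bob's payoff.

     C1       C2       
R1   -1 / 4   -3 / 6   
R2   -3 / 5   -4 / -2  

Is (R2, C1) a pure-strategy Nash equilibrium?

Holding Bob at C1: Alice gets -3 from R2 but could get -1 by switching to R1. Alice has a profitable deviation.

No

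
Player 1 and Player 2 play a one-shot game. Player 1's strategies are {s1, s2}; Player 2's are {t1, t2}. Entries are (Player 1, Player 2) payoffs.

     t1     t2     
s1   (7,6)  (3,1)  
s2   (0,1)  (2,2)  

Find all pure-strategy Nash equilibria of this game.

(s1, t1)

A profile is a Nash equilibrium when each player is best-responding to the other.
Player 1's best responses — vs t1: s1 (payoff 7); vs t2: s1 (payoff 3).
Player 2's best responses — vs s1: t1 (payoff 6); vs s2: t2 (payoff 2).
The only mutual best response is (s1, t1); neither player gains by switching there.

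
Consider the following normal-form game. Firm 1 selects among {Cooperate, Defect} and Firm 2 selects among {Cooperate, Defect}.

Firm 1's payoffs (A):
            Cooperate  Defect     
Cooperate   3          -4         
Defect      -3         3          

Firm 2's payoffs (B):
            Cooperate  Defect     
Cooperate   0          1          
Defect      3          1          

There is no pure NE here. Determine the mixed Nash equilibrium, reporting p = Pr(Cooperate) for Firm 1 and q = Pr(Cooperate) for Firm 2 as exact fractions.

In a mixed NE each player is indifferent between their pure strategies, so the opponent's mix sets the indifference.
Firm 2 indifferent between Cooperate and Defect: p·0 + (1−p)·3 = p·1 + (1−p)·1 ⟹ 3 + (-3)p = 1 + 0p ⟹ p = 2/3.
Firm 1 indifferent between Cooperate and Defect: q·3 + (1−q)·(-4) = q·(-3) + (1−q)·3 ⟹ (-4) + 7q = 3 + (-6)q ⟹ q = 7/13.

p = 2/3, q = 7/13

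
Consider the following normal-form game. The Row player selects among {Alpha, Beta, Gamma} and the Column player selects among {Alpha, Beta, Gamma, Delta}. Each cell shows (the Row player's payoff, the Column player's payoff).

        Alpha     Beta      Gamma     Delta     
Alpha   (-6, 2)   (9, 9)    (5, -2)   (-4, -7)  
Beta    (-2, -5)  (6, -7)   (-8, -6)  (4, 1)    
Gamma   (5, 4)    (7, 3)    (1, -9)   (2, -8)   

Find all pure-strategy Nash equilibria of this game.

(Alpha, Beta), (Beta, Delta), and (Gamma, Alpha)

Find each player's best response to every opponent strategy; NE are the intersections.
The Row player's best responses — vs Alpha: Gamma (payoff 5); vs Beta: Alpha (payoff 9); vs Gamma: Alpha (payoff 5); vs Delta: Beta (payoff 4).
The Column player's best responses — vs Alpha: Beta (payoff 9); vs Beta: Delta (payoff 1); vs Gamma: Alpha (payoff 4).
Mutual best responses occur at (Alpha, Beta), (Beta, Delta), and (Gamma, Alpha); at each, neither player gains by switching.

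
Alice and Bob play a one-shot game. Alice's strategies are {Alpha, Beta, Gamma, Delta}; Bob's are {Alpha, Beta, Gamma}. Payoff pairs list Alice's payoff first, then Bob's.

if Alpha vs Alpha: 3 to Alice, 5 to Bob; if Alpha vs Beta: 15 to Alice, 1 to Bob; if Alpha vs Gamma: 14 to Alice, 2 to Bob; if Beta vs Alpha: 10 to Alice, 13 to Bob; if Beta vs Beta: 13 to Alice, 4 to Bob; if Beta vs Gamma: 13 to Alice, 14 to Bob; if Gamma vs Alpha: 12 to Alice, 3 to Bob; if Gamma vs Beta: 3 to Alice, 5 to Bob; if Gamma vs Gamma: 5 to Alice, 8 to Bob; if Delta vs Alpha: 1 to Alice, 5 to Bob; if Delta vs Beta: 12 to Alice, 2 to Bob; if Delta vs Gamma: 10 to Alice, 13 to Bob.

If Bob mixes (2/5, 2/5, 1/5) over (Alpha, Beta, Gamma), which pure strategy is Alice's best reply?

Compute Alice's expected payoff from each pure strategy against the given mix.
Alpha: (2/5)·3 + (2/5)·15 + (1/5)·14 = 10
Beta: (2/5)·10 + (2/5)·13 + (1/5)·13 = 59/5
Gamma: (2/5)·12 + (2/5)·3 + (1/5)·5 = 7
Delta: (2/5)·1 + (2/5)·12 + (1/5)·10 = 36/5
Highest expected payoff is 59/5, from Beta.

Beta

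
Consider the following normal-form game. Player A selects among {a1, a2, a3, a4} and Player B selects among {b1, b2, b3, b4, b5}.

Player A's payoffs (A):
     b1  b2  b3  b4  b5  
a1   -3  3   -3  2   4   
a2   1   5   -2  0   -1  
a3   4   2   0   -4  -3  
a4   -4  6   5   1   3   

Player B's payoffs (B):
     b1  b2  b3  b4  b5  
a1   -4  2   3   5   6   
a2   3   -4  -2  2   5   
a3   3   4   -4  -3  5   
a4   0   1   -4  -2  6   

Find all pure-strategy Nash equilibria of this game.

(a1, b5)

Find each player's best response to every opponent strategy; NE are the intersections.
Player A's best responses — vs b1: a3 (payoff 4); vs b2: a4 (payoff 6); vs b3: a4 (payoff 5); vs b4: a1 (payoff 2); vs b5: a1 (payoff 4).
Player B's best responses — vs a1: b5 (payoff 6); vs a2: b5 (payoff 5); vs a3: b5 (payoff 5); vs a4: b5 (payoff 6).
The only mutual best response is (a1, b5); neither player gains by switching there.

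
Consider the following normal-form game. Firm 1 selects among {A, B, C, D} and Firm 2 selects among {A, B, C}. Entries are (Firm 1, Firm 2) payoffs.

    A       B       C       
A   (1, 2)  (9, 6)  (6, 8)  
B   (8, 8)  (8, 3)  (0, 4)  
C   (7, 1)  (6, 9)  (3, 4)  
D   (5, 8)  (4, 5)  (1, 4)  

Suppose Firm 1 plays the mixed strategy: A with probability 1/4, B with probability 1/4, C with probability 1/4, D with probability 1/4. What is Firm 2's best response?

Firm 2's best reply maximizes expected payoff against the mix.
A: (1/4)·2 + (1/4)·8 + (1/4)·1 + (1/4)·8 = 19/4
B: (1/4)·6 + (1/4)·3 + (1/4)·9 + (1/4)·5 = 23/4
C: (1/4)·8 + (1/4)·4 + (1/4)·4 + (1/4)·4 = 5
Highest expected payoff is 23/4, from B.

B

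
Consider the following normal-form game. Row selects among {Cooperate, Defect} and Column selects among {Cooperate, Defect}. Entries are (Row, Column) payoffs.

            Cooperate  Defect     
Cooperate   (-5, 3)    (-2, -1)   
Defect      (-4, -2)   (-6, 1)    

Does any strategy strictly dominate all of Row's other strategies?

Check whether one of Row's strategies beats all alternatives regardless of what the opponent does.
Cooperate is not dominant: against Cooperate, Defect gives -4 > -5.
Defect is not dominant: against Defect, Cooperate gives -2 > -6.
No single strategy is best against every opponent action.

None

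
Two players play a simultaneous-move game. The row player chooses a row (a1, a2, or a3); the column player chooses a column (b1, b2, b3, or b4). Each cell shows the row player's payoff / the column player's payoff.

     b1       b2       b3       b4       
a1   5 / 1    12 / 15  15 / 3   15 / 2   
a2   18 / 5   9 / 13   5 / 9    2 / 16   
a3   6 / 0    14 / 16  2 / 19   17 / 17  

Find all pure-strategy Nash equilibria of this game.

No pure-strategy Nash equilibrium

Check mutual best responses: a cell is a NE iff neither player can gain by unilaterally deviating.
The row player's best responses — vs b1: a2 (payoff 18); vs b2: a3 (payoff 14); vs b3: a1 (payoff 15); vs b4: a3 (payoff 17).
The column player's best responses — vs a1: b2 (payoff 15); vs a2: b4 (payoff 16); vs a3: b3 (payoff 19).
No cell has both players best-responding. For instance, the row player's best reply to b1 is a2, but against a2 the column player prefers b4 over b1.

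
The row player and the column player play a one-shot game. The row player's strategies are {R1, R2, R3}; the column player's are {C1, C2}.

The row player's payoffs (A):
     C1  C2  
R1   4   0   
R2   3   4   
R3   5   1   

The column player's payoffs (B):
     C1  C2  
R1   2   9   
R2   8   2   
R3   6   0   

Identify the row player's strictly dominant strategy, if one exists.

A strategy is strictly dominant if it gives the row player a strictly higher payoff than every other strategy, against every choice by the opponent.
R1 is not dominant: against C1, R3 gives 5 > 4.
R2 is not dominant: against C1, R1 gives 4 > 3.
R3 is not dominant: against C2, R2 gives 4 > 1.
No single strategy is best against every opponent action.

No strictly dominant strategy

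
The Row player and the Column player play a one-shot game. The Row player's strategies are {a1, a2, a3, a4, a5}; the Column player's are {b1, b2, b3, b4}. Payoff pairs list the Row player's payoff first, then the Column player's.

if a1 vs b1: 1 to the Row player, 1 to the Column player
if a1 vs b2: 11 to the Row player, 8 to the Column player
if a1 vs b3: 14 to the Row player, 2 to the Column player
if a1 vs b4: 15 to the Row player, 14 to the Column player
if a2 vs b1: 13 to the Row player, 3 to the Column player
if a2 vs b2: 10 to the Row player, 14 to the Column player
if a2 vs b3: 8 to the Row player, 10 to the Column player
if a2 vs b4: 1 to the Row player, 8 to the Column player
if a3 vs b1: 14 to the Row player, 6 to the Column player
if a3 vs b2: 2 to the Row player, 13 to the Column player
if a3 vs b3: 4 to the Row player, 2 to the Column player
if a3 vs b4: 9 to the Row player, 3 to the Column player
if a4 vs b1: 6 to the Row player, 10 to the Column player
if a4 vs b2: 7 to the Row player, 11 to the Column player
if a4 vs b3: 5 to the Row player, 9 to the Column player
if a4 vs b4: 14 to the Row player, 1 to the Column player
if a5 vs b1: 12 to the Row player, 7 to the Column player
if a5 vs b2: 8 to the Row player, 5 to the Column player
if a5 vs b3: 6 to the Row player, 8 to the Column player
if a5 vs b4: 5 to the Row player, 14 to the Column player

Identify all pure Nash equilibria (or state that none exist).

Check mutual best responses: a cell is a NE iff neither player can gain by unilaterally deviating.
The Row player's best responses — vs b1: a3 (payoff 14); vs b2: a1 (payoff 11); vs b3: a1 (payoff 14); vs b4: a1 (payoff 15).
The Column player's best responses — vs a1: b4 (payoff 14); vs a2: b2 (payoff 14); vs a3: b2 (payoff 13); vs a4: b2 (payoff 11); vs a5: b4 (payoff 14).
The only mutual best response is (a1, b4); neither player gains by switching there.

(a1, b4)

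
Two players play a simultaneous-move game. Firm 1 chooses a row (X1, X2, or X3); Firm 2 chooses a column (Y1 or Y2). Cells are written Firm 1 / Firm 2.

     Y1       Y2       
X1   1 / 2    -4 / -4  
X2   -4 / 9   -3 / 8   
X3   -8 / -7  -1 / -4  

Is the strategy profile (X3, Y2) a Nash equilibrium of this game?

Holding Firm 2 at Y2: Firm 1 gets -1 from X3, versus -4 from X1, -3 from X2. No profitable deviation for Firm 1.
Holding Firm 1 at X3: Firm 2 gets -4 from Y2, versus -7 from Y1. No profitable deviation for Firm 2 either.

Yes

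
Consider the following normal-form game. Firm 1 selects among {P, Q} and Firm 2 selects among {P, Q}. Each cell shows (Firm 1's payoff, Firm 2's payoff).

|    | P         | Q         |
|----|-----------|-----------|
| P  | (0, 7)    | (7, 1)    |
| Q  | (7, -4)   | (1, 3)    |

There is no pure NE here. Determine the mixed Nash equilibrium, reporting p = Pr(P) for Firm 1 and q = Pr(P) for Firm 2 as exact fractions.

In a mixed NE each player is indifferent between their pure strategies, so the opponent's mix sets the indifference.
Firm 2 indifferent between P and Q: p·7 + (1−p)·(-4) = p·1 + (1−p)·3 ⟹ (-4) + 11p = 3 + (-2)p ⟹ p = 7/13.
Firm 1 indifferent between P and Q: q·0 + (1−q)·7 = q·7 + (1−q)·1 ⟹ 7 + (-7)q = 1 + 6q ⟹ q = 6/13.

p = 7/13, q = 6/13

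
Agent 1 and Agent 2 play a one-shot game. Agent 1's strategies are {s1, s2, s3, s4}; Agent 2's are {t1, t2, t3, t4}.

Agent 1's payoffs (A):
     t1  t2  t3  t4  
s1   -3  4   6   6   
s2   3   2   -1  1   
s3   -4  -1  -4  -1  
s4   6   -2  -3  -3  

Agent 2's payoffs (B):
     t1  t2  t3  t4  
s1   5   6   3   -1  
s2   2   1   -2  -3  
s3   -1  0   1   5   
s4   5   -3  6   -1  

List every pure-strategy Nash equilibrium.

(s1, t2)

Check mutual best responses: a cell is a NE iff neither player can gain by unilaterally deviating.
Agent 1's best responses — vs t1: s4 (payoff 6); vs t2: s1 (payoff 4); vs t3: s1 (payoff 6); vs t4: s1 (payoff 6).
Agent 2's best responses — vs s1: t2 (payoff 6); vs s2: t1 (payoff 2); vs s3: t4 (payoff 5); vs s4: t3 (payoff 6).
The only mutual best response is (s1, t2); neither player gains by switching there.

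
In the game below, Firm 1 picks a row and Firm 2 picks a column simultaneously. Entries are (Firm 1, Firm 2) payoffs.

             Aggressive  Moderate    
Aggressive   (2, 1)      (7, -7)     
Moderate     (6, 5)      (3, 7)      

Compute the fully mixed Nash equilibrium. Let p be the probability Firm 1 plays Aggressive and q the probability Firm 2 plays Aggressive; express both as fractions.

Each player's mixing probability is pinned down by making the *other* player indifferent.
Firm 2 indifferent between Aggressive and Moderate: p·1 + (1−p)·5 = p·(-7) + (1−p)·7 ⟹ 5 + (-4)p = 7 + (-14)p ⟹ p = 1/5.
Firm 1 indifferent between Aggressive and Moderate: q·2 + (1−q)·7 = q·6 + (1−q)·3 ⟹ 7 + (-5)q = 3 + 3q ⟹ q = 1/2.

p = 1/5, q = 1/2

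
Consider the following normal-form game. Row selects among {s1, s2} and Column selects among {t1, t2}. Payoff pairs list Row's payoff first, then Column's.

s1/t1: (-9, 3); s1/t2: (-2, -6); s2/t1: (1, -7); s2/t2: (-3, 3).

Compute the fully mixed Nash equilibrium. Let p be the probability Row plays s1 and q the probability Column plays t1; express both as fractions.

p = 10/19, q = 1/11

In a mixed NE each player is indifferent between their pure strategies, so the opponent's mix sets the indifference.
Column indifferent between t1 and t2: p·3 + (1−p)·(-7) = p·(-6) + (1−p)·3 ⟹ (-7) + 10p = 3 + (-9)p ⟹ p = 10/19.
Row indifferent between s1 and s2: q·(-9) + (1−q)·(-2) = q·1 + (1−q)·(-3) ⟹ (-2) + (-7)q = (-3) + 4q ⟹ q = 1/11.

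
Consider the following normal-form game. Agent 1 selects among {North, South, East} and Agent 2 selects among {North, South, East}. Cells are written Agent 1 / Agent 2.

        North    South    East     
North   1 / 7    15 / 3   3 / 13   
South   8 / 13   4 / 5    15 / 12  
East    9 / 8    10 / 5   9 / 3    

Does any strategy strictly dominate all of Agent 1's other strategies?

Check whether one of Agent 1's strategies beats all alternatives regardless of what the opponent does.
North is not dominant: against North, South gives 8 > 1.
South is not dominant: against North, East gives 9 > 8.
East is not dominant: against South, North gives 15 > 10.
No single strategy is best against every opponent action.

No strictly dominant strategy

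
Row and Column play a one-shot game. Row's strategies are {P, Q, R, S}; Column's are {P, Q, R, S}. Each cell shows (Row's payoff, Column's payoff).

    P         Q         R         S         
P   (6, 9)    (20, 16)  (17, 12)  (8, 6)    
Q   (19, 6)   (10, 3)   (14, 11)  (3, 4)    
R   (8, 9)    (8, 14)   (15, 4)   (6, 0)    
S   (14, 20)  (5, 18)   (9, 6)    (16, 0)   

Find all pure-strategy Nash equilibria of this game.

Find each player's best response to every opponent strategy; NE are the intersections.
Row's best responses — vs P: Q (payoff 19); vs Q: P (payoff 20); vs R: P (payoff 17); vs S: S (payoff 16).
Column's best responses — vs P: Q (payoff 16); vs Q: R (payoff 11); vs R: Q (payoff 14); vs S: P (payoff 20).
The only mutual best response is (P, Q); neither player gains by switching there.

(P, Q)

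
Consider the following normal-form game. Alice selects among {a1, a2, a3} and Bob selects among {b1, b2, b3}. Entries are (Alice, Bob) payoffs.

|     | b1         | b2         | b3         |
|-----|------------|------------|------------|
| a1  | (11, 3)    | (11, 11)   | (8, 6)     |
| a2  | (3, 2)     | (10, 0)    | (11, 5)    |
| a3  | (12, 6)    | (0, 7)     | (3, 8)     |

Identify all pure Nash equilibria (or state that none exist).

Find each player's best response to every opponent strategy; NE are the intersections.
Alice's best responses — vs b1: a3 (payoff 12); vs b2: a1 (payoff 11); vs b3: a2 (payoff 11).
Bob's best responses — vs a1: b2 (payoff 11); vs a2: b3 (payoff 5); vs a3: b3 (payoff 8).
Mutual best responses occur at (a1, b2) and (a2, b3); at each, neither player gains by switching.

(a1, b2) and (a2, b3)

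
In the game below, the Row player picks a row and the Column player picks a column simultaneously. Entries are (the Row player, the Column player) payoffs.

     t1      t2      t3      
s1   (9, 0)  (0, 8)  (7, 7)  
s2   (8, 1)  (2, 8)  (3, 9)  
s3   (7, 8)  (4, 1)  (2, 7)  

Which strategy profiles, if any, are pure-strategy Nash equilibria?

Check mutual best responses: a cell is a NE iff neither player can gain by unilaterally deviating.
The Row player's best responses — vs t1: s1 (payoff 9); vs t2: s3 (payoff 4); vs t3: s1 (payoff 7).
The Column player's best responses — vs s1: t2 (payoff 8); vs s2: t3 (payoff 9); vs s3: t1 (payoff 8).
No cell has both players best-responding. For instance, the Row player's best reply to t3 is s1, but against s1 the Column player prefers t2 over t3.

None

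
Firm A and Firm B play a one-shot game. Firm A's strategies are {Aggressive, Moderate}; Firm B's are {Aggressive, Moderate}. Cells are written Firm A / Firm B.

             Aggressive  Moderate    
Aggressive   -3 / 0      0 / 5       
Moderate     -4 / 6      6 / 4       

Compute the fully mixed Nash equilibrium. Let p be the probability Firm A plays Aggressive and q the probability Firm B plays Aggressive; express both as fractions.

In a mixed NE each player is indifferent between their pure strategies, so the opponent's mix sets the indifference.
Firm B indifferent between Aggressive and Moderate: p·0 + (1−p)·6 = p·5 + (1−p)·4 ⟹ 6 + (-6)p = 4 + 1p ⟹ p = 2/7.
Firm A indifferent between Aggressive and Moderate: q·(-3) + (1−q)·0 = q·(-4) + (1−q)·6 ⟹ 0 + (-3)q = 6 + (-10)q ⟹ q = 6/7.

p = 2/7, q = 6/7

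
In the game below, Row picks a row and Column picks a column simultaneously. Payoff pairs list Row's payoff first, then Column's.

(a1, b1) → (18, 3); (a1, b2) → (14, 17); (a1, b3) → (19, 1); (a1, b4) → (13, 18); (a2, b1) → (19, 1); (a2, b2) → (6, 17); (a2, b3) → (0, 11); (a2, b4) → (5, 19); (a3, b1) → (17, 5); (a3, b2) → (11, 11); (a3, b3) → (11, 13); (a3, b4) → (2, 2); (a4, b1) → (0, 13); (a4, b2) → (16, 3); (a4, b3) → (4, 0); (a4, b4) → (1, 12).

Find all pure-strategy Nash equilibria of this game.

(a1, b4)

A profile is a Nash equilibrium when each player is best-responding to the other.
Row's best responses — vs b1: a2 (payoff 19); vs b2: a4 (payoff 16); vs b3: a1 (payoff 19); vs b4: a1 (payoff 13).
Column's best responses — vs a1: b4 (payoff 18); vs a2: b4 (payoff 19); vs a3: b3 (payoff 13); vs a4: b1 (payoff 13).
The only mutual best response is (a1, b4); neither player gains by switching there.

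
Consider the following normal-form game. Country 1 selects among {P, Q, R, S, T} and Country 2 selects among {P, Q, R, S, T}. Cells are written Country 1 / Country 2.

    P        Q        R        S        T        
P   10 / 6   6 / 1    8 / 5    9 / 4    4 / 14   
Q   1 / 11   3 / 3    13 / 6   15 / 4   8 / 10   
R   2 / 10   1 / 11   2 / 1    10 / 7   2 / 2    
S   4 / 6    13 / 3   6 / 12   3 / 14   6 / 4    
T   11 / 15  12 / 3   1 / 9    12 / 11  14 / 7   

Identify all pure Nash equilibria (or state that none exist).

A profile is a Nash equilibrium when each player is best-responding to the other.
Country 1's best responses — vs P: T (payoff 11); vs Q: S (payoff 13); vs R: Q (payoff 13); vs S: Q (payoff 15); vs T: T (payoff 14).
Country 2's best responses — vs P: T (payoff 14); vs Q: P (payoff 11); vs R: Q (payoff 11); vs S: S (payoff 14); vs T: P (payoff 15).
The only mutual best response is (T, P); neither player gains by switching there.

(T, P)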